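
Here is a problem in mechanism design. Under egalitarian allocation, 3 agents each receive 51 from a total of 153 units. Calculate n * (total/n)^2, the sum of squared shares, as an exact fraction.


Step 1: Each agent's share = 153/3 = 51
Step 2: Square of each share = (51)^2 = 2601
Step 3: Sum of squares = 3 * 2601 = 7803

7803


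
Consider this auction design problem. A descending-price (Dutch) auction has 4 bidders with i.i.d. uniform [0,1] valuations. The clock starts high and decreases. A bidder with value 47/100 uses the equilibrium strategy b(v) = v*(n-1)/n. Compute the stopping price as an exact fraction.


Step 1: Dutch auctions are strategically equivalent to first-price auctions
Step 2: The equilibrium bid is b(v) = v*(n-1)/n
Step 3: b = 47/100 * 3/4
Step 4: b = 141/400

141/400


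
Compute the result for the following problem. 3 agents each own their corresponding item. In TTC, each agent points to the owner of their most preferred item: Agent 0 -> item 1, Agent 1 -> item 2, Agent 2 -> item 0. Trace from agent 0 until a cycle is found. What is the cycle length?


Step 1: Trace the pointer graph from agent 0: 0 -> 1 -> 2 -> 0
Step 2: A cycle is detected when we revisit agent 0
Step 3: The cycle is: 0 -> 1 -> 2 -> 0
Step 4: Cycle length = 3

3


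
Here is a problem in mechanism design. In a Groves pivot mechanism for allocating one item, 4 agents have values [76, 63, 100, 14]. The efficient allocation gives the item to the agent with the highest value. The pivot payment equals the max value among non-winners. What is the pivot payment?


Step 1: The efficient winner is agent 2 with value 100
Step 2: Other agents' values: [76, 63, 14]
Step 3: Pivot payment = max(others) = 76
Step 4: The winner pays 76

76


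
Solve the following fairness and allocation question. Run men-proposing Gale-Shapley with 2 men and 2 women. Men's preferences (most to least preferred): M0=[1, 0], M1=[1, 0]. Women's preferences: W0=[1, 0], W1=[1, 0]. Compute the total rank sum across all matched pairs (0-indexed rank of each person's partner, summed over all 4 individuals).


Step 1: Run Gale-Shapley (men propose, women hold best offer):
  M0 proposes to W1; she accepts
  M1 proposes to W1; she switches from M0
  M0 proposes to W0; she accepts
Step 2: Final matching: W0-M0, W1-M1
Step 3: 0-indexed ranks (man's rank of his match, then woman's): 1 + 1 + 0 + 0
Step 4: Total rank sum = 2

2


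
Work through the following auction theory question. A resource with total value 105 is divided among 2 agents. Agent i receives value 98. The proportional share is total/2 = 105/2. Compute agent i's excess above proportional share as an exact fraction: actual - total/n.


Step 1: Proportional share = 105/2
Step 2: Agent's actual allocation = 98
Step 3: Excess = 98 - 105/2 = 91/2

91/2


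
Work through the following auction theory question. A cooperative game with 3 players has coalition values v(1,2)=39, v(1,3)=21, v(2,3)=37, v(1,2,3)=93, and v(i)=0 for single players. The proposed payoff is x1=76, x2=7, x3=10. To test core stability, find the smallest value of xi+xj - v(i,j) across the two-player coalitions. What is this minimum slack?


Step 1: Slack for coalition (1,2): x1+x2 - v12 = 83 - 39 = 44
Step 2: Slack for coalition (1,3): x1+x3 - v13 = 86 - 21 = 65
Step 3: Slack for coalition (2,3): x2+x3 - v23 = 17 - 37 = -20
Step 4: Minimum slack = min(44, 65, -20) = -20, attained by (2,3); coalition (2,3) can block (slack < 0), so the allocation is not in the core

-20


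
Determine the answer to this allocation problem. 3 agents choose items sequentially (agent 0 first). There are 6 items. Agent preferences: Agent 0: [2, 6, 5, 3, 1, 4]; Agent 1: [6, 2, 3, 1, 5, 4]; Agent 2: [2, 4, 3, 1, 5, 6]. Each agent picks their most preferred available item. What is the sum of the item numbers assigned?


Step 1: Agent 0 picks item 2
Step 2: Agent 1 picks item 6
Step 3: Agent 2 picks item 4
Step 4: Sum = 2 + 6 + 4 = 12

12


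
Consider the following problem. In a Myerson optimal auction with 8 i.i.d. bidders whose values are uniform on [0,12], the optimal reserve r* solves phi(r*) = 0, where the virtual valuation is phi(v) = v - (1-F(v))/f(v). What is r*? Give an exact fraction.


Step 1: For U[0,12], F(v) = v/12 and f(v) = 1/12
Step 2: phi(v) = v - (1 - v/12)/(1/12) = v - (12 - v) = 2v - 12
Step 3: Set phi(r*) = 0: 2r* - 12 = 0
Step 4: r* = 12/2 = 6 (the number of bidders n = 8 does not enter)

6


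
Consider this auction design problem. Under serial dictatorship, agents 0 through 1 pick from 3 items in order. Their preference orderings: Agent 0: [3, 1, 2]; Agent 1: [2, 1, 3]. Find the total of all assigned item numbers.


Step 1: Agent 0 picks item 3
Step 2: Agent 1 picks item 2
Step 3: Sum = 3 + 2 = 5

5


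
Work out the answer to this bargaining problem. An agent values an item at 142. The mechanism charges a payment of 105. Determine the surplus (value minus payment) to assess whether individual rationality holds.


Step 1: Surplus = value - payment = 142 - 105 = 37
Step 2: IR is satisfied (surplus >= 0)

37


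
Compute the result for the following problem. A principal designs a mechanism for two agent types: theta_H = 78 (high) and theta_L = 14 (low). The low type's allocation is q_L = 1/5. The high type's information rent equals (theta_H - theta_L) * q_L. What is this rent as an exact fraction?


Step 1: theta_H - theta_L = 78 - 14 = 64
Step 2: Information rent = (theta_H - theta_L) * q_L
Step 3: = 64 * 1/5
Step 4: = 64/5

64/5


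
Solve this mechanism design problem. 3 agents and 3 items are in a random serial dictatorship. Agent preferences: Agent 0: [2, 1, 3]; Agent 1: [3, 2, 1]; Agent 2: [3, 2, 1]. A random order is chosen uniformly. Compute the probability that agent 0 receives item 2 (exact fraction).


Step 1: Agent 0 wants item 2
Step 2: There are 6 possible orderings of agents
Step 3: In 4 orderings, agent 0 gets item 2
Step 4: Probability = 4/6 = 2/3

2/3


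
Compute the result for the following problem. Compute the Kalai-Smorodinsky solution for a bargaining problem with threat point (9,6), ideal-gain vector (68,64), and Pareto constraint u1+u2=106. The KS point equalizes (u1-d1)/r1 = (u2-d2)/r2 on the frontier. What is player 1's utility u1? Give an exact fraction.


Step 1: At the KS point, (u1-d1)/r1 = (u2-d2)/r2 = t and u1+u2 = 106
Step 2: u1 = d1 + r1*t and u2 = d2 + r2*t, so (d1 + r1*t) + (d2 + r2*t) = 106
Step 3: t = (106 - 9 - 6)/(68 + 64) = 91/132
Step 4: u1 = d1 + r1*t = 9 + 68 * 91/132 = 1844/33
Step 5: (Check: u2 = d2 + r2*t = 1654/33; u1+u2 = 1844/33 + 1654/33 = 106, on the frontier.)

1844/33


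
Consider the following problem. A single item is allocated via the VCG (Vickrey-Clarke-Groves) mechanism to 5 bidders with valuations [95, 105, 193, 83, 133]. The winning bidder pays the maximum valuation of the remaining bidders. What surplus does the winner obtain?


Step 1: The winner is the agent with the highest value: agent 2 with value 193
Step 2: Values of other agents: [95, 105, 83, 133]
Step 3: VCG payment = max of others' values = 133
Step 4: Surplus = 193 - 133 = 60

60


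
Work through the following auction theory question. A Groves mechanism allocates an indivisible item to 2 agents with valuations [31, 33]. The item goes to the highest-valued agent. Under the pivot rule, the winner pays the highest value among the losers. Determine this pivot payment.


Step 1: The efficient winner is agent 1 with value 33
Step 2: Other agents' values: [31]
Step 3: Pivot payment = max(others) = 31
Step 4: The winner pays 31

31


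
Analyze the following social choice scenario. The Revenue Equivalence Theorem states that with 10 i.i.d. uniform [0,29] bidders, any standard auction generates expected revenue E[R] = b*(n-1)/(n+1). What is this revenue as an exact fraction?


Step 1: By Revenue Equivalence, expected revenue = b*(n-1)/(n+1)
Step 2: Substituting n = 10, b = 29
Step 3: Revenue = 29*(10-1)/(10+1) = 29*9/11
Step 4: Revenue = 261/11

261/11


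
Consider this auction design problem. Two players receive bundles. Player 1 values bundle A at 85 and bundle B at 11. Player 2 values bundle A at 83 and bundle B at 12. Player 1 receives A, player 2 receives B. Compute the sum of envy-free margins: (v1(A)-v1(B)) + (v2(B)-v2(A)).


Step 1: Player 1's margin = v1(A) - v1(B) = 85 - 11 = 74
Step 2: Player 2's margin = v2(B) - v2(A) = 12 - 83 = -71
Step 3: Total margin = 74 + -71 = 3

3


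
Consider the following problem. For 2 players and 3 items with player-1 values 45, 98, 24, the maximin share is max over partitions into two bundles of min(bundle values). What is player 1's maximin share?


Step 1: Item values = 45, 98, 24
Step 2: Enumerate all 2-bundle partitions and take the smaller bundle:
  Partition 1: {45} vs {98,24} -> bundles 45, 122; min = 45
  Partition 2: {98} vs {45,24} -> bundles 98, 69; min = 69
  Partition 3: {24} vs {45,98} -> bundles 24, 143; min = 24
Step 3: MMS = max(45, 69, 24) = 69

69


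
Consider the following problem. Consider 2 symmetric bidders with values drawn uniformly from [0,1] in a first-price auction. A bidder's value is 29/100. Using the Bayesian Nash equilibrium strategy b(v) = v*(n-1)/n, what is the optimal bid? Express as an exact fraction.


Step 1: The symmetric BNE bidding function is b(v) = v * (n-1) / n
Step 2: Substitute v = 29/100 and n = 2
Step 3: b = 29/100 * 1/2
Step 4: b = 29/200

29/200


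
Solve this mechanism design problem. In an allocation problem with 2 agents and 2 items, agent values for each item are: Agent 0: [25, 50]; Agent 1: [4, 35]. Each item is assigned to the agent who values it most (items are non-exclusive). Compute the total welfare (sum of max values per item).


Step 1: For each item, find the maximum value among all agents.
Step 2: Item 0 -> Agent 0 (value 25)
Step 3: Item 1 -> Agent 0 (value 50)
Step 4: Total welfare = 25 + 50 = 75

75


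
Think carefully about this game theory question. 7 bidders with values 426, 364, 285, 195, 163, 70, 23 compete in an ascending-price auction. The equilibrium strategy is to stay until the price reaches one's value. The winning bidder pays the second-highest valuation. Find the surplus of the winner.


Step 1: Identify the highest value: 426
Step 2: Identify the second-highest value: 364
Step 3: The final price = second-highest value = 364
Step 4: Surplus = 426 - 364 = 62

62


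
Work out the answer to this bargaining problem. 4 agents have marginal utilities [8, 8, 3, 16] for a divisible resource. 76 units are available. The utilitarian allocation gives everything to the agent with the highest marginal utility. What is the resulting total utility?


Step 1: The marginal utilities are [8, 8, 3, 16]
Step 2: The highest marginal utility is 16
Step 3: All 76 units go to that agent
Step 4: Total utility = 16 * 76 = 1216

1216


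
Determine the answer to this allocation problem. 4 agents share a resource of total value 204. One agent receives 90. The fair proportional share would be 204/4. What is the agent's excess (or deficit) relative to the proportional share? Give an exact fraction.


Step 1: Proportional share = 204/4 = 51
Step 2: Agent's actual allocation = 90
Step 3: Excess = 90 - 51 = 39

39


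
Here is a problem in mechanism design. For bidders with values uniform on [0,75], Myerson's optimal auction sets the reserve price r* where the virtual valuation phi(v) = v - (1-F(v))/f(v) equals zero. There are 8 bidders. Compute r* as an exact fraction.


Step 1: For U[0,75], F(v) = v/75 and f(v) = 1/75
Step 2: phi(v) = v - (1 - v/75)/(1/75) = v - (75 - v) = 2v - 75
Step 3: Set phi(r*) = 0: 2r* - 75 = 0
Step 4: r* = 75/2 (the number of bidders n = 8 does not enter)

75/2


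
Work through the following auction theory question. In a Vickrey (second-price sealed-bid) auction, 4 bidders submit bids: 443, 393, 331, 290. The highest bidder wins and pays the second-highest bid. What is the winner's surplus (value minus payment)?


Step 1: Sort bids in descending order: 443, 393, 331, 290
Step 2: The winning bid is the highest: 443
Step 3: The payment equals the second-highest bid: 393
Step 4: Surplus = winner's bid - payment = 443 - 393 = 50

50


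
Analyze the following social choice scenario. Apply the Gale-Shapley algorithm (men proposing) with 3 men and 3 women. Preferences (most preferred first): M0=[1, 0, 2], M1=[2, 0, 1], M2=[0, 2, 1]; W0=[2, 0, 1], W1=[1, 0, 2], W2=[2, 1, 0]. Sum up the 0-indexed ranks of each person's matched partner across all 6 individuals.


Step 1: Run Gale-Shapley (men propose, women hold best offer):
  M0 proposes to W1; she accepts
  M1 proposes to W2; she accepts
  M2 proposes to W0; she accepts
Step 2: Final matching: W0-M2, W1-M0, W2-M1
Step 3: 0-indexed ranks (man's rank of his match, then woman's): 0 + 0 + 0 + 1 + 0 + 1
Step 4: Total rank sum = 2

2


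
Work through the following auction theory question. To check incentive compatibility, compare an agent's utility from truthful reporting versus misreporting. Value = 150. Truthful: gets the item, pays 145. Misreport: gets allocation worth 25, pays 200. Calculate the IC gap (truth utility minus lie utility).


Step 1: U(truth) = value - payment = 150 - 145 = 5
Step 2: U(lie) = allocation - payment = 25 - 200 = -175
Step 3: IC gap = 5 - (-175) = 180

180


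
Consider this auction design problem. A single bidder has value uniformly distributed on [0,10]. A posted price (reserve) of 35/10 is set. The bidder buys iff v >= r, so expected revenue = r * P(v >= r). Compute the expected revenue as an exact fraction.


Step 1: Posted price r = 7/2, value support [0,10]
Step 2: P(v >= r) = (10 - 7/2)/10 = 13/20
Step 3: Expected revenue = r * P(v >= r) = 7/2 * 13/20
Step 4: Revenue = 91/40

91/40


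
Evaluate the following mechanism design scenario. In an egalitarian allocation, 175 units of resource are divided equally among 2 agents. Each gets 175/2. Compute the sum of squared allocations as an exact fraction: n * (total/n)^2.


Step 1: Each agent's share = 175/2
Step 2: Square of each share = (175/2)^2 = 30625/4
Step 3: Sum of squares = 2 * 30625/4 = 30625/2

30625/2


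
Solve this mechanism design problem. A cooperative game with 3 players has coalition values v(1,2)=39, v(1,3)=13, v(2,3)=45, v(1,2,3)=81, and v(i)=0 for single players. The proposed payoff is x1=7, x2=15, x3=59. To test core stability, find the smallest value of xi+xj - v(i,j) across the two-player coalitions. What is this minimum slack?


Step 1: Slack for coalition (1,2): x1+x2 - v12 = 22 - 39 = -17
Step 2: Slack for coalition (1,3): x1+x3 - v13 = 66 - 13 = 53
Step 3: Slack for coalition (2,3): x2+x3 - v23 = 74 - 45 = 29
Step 4: Minimum slack = min(-17, 53, 29) = -17, attained by (1,2); coalition (1,2) can block (slack < 0), so the allocation is not in the core

-17


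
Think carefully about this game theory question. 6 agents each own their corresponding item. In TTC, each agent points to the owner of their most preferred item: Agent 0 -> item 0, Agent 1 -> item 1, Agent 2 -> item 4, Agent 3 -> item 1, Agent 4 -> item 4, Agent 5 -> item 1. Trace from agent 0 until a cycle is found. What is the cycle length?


Step 1: Trace the pointer graph from agent 0: 0 -> 0
Step 2: A cycle is detected when we revisit agent 0
Step 3: The cycle is: 0 -> 0
Step 4: Cycle length = 1

1


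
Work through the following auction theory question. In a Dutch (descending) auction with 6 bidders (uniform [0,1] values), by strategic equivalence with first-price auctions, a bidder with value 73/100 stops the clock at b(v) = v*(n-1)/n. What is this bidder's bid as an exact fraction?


Step 1: Dutch auctions are strategically equivalent to first-price auctions
Step 2: The equilibrium bid is b(v) = v*(n-1)/n
Step 3: b = 73/100 * 5/6
Step 4: b = 73/120

73/120


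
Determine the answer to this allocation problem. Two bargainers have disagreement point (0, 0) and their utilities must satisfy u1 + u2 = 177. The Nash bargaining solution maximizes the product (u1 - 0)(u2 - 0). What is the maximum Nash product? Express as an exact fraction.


Step 1: The Nash solution splits surplus symmetrically above the disagreement point
Step 2: u1 = (total + d1 - d2)/2 = (177 + 0 - 0)/2 = 177/2
Step 3: u2 = (total - d1 + d2)/2 = (177 - 0 + 0)/2 = 177/2
Step 4: Nash product = (177/2 - 0) * (177/2 - 0)
Step 5: = 177/2 * 177/2 = 31329/4

31329/4


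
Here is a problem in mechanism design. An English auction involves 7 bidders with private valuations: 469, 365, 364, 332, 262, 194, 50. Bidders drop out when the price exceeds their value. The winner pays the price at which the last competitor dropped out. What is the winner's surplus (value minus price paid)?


Step 1: Identify the highest value: 469
Step 2: Identify the second-highest value: 365
Step 3: The final price = second-highest value = 365
Step 4: Surplus = 469 - 365 = 104

104


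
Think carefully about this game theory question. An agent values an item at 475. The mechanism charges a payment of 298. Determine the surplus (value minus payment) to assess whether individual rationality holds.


Step 1: Surplus = value - payment = 475 - 298 = 177
Step 2: IR is satisfied (surplus >= 0)

177


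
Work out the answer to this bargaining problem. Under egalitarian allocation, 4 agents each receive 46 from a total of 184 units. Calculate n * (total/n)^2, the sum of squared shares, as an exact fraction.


Step 1: Each agent's share = 184/4 = 46
Step 2: Square of each share = (46)^2 = 2116
Step 3: Sum of squares = 4 * 2116 = 8464

8464


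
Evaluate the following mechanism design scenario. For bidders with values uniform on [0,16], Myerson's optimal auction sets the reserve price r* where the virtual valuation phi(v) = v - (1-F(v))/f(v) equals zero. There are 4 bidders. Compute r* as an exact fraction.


Step 1: For U[0,16], F(v) = v/16 and f(v) = 1/16
Step 2: phi(v) = v - (1 - v/16)/(1/16) = v - (16 - v) = 2v - 16
Step 3: Set phi(r*) = 0: 2r* - 16 = 0
Step 4: r* = 16/2 = 8 (the number of bidders n = 4 does not enter)

8


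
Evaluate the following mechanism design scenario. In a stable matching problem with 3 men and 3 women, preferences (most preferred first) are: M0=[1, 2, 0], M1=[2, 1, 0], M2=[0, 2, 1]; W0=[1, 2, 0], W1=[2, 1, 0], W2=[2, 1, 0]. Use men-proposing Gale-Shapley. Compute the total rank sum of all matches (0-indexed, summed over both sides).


Step 1: Run Gale-Shapley (men propose, women hold best offer):
  M0 proposes to W1; she accepts
  M1 proposes to W2; she accepts
  M2 proposes to W0; she accepts
Step 2: Final matching: W0-M2, W1-M0, W2-M1
Step 3: 0-indexed ranks (man's rank of his match, then woman's): 0 + 1 + 0 + 2 + 0 + 1
Step 4: Total rank sum = 4

4


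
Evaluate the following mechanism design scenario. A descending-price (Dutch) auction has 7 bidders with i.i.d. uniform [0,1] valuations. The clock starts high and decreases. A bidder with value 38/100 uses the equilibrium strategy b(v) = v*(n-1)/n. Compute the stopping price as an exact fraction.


Step 1: Dutch auctions are strategically equivalent to first-price auctions
Step 2: The equilibrium bid is b(v) = v*(n-1)/n
Step 3: b = 19/50 * 6/7
Step 4: b = 57/175

57/175


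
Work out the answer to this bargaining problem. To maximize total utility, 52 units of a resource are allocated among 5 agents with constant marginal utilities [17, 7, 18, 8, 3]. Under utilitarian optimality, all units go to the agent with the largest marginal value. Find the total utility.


Step 1: The marginal utilities are [17, 7, 18, 8, 3]
Step 2: The highest marginal utility is 18
Step 3: All 52 units go to that agent
Step 4: Total utility = 18 * 52 = 936

936


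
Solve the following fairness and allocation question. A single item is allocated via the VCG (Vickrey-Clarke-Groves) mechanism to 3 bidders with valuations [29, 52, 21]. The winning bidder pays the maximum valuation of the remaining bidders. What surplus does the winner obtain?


Step 1: The winner is the agent with the highest value: agent 1 with value 52
Step 2: Values of other agents: [29, 21]
Step 3: VCG payment = max of others' values = 29
Step 4: Surplus = 52 - 29 = 23

23


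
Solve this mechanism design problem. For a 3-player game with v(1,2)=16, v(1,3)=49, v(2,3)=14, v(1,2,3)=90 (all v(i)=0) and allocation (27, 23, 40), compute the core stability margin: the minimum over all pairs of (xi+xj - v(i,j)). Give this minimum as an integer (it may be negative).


Step 1: Slack for coalition (1,2): x1+x2 - v12 = 50 - 16 = 34
Step 2: Slack for coalition (1,3): x1+x3 - v13 = 67 - 49 = 18
Step 3: Slack for coalition (2,3): x2+x3 - v23 = 63 - 14 = 49
Step 4: Minimum slack = min(34, 18, 49) = 18, attained by (1,3); no pair can gain by deviating, so the allocation is in the core

18


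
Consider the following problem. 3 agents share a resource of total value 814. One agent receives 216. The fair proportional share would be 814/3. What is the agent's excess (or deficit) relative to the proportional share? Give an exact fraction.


Step 1: Proportional share = 814/3
Step 2: Agent's actual allocation = 216
Step 3: Excess = 216 - 814/3 = -166/3

-166/3


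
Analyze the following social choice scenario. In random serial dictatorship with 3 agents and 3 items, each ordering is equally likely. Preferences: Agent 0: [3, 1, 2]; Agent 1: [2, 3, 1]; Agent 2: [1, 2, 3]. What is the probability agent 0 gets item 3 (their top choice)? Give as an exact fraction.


Step 1: Agent 0 wants item 3
Step 2: There are 6 possible orderings of agents
Step 3: In 6 orderings, agent 0 gets item 3
Step 4: Probability = 6/6 = 1

1


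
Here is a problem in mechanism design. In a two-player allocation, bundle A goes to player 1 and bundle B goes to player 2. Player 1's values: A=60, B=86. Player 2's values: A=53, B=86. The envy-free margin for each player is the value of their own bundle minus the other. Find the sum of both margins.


Step 1: Player 1's margin = v1(A) - v1(B) = 60 - 86 = -26
Step 2: Player 2's margin = v2(B) - v2(A) = 86 - 53 = 33
Step 3: Total margin = -26 + 33 = 7

7


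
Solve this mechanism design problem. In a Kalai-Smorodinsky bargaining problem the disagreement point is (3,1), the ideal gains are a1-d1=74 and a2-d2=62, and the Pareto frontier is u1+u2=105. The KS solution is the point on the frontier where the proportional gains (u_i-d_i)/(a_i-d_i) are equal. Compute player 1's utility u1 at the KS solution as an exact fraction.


Step 1: At the KS point, (u1-d1)/r1 = (u2-d2)/r2 = t and u1+u2 = 105
Step 2: u1 = d1 + r1*t and u2 = d2 + r2*t, so (d1 + r1*t) + (d2 + r2*t) = 105
Step 3: t = (105 - 3 - 1)/(74 + 62) = 101/136
Step 4: u1 = d1 + r1*t = 3 + 74 * 101/136 = 3941/68
Step 5: (Check: u2 = d2 + r2*t = 3199/68; u1+u2 = 3941/68 + 3199/68 = 105, on the frontier.)

3941/68


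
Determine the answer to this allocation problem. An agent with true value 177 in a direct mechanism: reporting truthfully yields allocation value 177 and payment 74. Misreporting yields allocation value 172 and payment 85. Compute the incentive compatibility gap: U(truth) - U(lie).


Step 1: U(truth) = value - payment = 177 - 74 = 103
Step 2: U(lie) = allocation - payment = 172 - 85 = 87
Step 3: IC gap = 103 - 87 = 16

16


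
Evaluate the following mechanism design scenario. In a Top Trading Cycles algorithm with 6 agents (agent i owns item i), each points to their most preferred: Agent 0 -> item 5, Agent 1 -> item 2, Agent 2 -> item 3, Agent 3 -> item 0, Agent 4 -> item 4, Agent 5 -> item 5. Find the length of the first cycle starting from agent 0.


Step 1: Trace the pointer graph from agent 0: 0 -> 5 -> 5
Step 2: A cycle is detected when we revisit agent 5
Step 3: The cycle is: 5 -> 5
Step 4: Cycle length = 1

1


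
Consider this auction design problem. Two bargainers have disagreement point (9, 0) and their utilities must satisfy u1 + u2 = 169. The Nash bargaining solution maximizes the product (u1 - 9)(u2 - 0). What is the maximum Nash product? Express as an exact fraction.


Step 1: The Nash solution splits surplus symmetrically above the disagreement point
Step 2: u1 = (total + d1 - d2)/2 = (169 + 9 - 0)/2 = 89
Step 3: u2 = (total - d1 + d2)/2 = (169 - 9 + 0)/2 = 80
Step 4: Nash product = (89 - 9) * (80 - 0)
Step 5: = 80 * 80 = 6400

6400


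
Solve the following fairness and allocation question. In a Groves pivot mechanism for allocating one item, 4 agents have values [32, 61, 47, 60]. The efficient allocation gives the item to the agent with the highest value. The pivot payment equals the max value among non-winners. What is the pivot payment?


Step 1: The efficient winner is agent 1 with value 61
Step 2: Other agents' values: [32, 47, 60]
Step 3: Pivot payment = max(others) = 60
Step 4: The winner pays 60

60


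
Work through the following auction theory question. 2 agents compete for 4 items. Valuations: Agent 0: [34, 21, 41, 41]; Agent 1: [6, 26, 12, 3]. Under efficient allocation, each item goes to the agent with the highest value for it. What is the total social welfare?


Step 1: For each item, find the maximum value among all agents.
Step 2: Item 0 -> Agent 0 (value 34)
Step 3: Item 1 -> Agent 1 (value 26)
Step 4: Item 2 -> Agent 0 (value 41)
Step 5: Item 3 -> Agent 0 (value 41)
Step 6: Total welfare = 34 + 26 + 41 + 41 = 142

142


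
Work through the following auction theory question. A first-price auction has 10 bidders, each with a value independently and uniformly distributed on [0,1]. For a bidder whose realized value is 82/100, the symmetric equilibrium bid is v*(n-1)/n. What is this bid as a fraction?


Step 1: The symmetric BNE bidding function is b(v) = v * (n-1) / n
Step 2: Substitute v = 41/50 and n = 10
Step 3: b = 41/50 * 9/10
Step 4: b = 369/500

369/500


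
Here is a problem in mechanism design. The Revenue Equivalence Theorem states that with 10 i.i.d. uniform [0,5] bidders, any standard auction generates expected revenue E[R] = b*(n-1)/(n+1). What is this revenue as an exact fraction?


Step 1: By Revenue Equivalence, expected revenue = b*(n-1)/(n+1)
Step 2: Substituting n = 10, b = 5
Step 3: Revenue = 5*(10-1)/(10+1) = 5*9/11
Step 4: Revenue = 45/11

45/11


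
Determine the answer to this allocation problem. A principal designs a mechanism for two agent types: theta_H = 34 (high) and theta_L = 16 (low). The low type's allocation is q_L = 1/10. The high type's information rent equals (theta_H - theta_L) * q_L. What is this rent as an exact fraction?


Step 1: theta_H - theta_L = 34 - 16 = 18
Step 2: Information rent = (theta_H - theta_L) * q_L
Step 3: = 18 * 1/10
Step 4: = 9/5

9/5


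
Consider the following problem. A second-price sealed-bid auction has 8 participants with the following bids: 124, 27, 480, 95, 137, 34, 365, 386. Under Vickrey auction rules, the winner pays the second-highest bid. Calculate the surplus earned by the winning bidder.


Step 1: Sort bids in descending order: 480, 386, 365, 137, 124, 95, 34, 27
Step 2: The winning bid is the highest: 480
Step 3: The payment equals the second-highest bid: 386
Step 4: Surplus = winner's bid - payment = 480 - 386 = 94

94


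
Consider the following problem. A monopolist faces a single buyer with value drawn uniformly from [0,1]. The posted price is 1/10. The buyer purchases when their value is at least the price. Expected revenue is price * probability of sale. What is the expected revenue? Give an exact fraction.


Step 1: Posted price r = 1/10, value support [0,1]
Step 2: P(v >= r) = (1 - 1/10)/1 = 9/10
Step 3: Expected revenue = r * P(v >= r) = 1/10 * 9/10
Step 4: Revenue = 9/100

9/100


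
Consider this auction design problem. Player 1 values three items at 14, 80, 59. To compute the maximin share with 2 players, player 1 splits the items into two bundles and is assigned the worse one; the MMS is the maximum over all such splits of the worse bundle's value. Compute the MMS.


Step 1: Item values = 14, 80, 59
Step 2: Enumerate all 2-bundle partitions and take the smaller bundle:
  Partition 1: {14} vs {80,59} -> bundles 14, 139; min = 14
  Partition 2: {80} vs {14,59} -> bundles 80, 73; min = 73
  Partition 3: {59} vs {14,80} -> bundles 59, 94; min = 59
Step 3: MMS = max(14, 73, 59) = 73

73


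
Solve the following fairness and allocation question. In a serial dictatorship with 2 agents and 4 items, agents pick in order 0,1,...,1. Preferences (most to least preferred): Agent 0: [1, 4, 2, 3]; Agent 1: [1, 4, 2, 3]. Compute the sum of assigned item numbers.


Step 1: Agent 0 picks item 1
Step 2: Agent 1 picks item 4
Step 3: Sum = 1 + 4 = 5

5


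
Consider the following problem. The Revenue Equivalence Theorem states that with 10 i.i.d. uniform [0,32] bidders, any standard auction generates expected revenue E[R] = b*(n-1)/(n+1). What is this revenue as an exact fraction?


Step 1: By Revenue Equivalence, expected revenue = b*(n-1)/(n+1)
Step 2: Substituting n = 10, b = 32
Step 3: Revenue = 32*(10-1)/(10+1) = 32*9/11
Step 4: Revenue = 288/11

288/11


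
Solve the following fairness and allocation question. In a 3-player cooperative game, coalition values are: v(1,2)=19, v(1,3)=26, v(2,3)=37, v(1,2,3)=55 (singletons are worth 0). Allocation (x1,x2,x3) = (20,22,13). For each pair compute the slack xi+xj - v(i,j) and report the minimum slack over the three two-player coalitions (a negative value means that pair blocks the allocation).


Step 1: Slack for coalition (1,2): x1+x2 - v12 = 42 - 19 = 23
Step 2: Slack for coalition (1,3): x1+x3 - v13 = 33 - 26 = 7
Step 3: Slack for coalition (2,3): x2+x3 - v23 = 35 - 37 = -2
Step 4: Minimum slack = min(23, 7, -2) = -2, attained by (2,3); coalition (2,3) can block (slack < 0), so the allocation is not in the core

-2


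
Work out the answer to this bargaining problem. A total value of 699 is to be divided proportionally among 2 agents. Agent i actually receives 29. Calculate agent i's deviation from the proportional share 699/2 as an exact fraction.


Step 1: Proportional share = 699/2
Step 2: Agent's actual allocation = 29
Step 3: Excess = 29 - 699/2 = -641/2

-641/2


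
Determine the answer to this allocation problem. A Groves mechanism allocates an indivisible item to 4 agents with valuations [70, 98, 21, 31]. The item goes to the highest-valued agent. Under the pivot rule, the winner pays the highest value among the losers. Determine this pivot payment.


Step 1: The efficient winner is agent 1 with value 98
Step 2: Other agents' values: [70, 21, 31]
Step 3: Pivot payment = max(others) = 70
Step 4: The winner pays 70

70


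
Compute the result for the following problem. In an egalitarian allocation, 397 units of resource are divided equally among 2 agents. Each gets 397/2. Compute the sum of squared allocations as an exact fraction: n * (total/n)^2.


Step 1: Each agent's share = 397/2
Step 2: Square of each share = (397/2)^2 = 157609/4
Step 3: Sum of squares = 2 * 157609/4 = 157609/2

157609/2


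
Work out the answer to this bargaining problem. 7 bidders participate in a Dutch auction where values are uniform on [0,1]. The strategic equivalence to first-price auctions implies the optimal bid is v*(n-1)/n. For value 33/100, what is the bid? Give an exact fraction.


Step 1: Dutch auctions are strategically equivalent to first-price auctions
Step 2: The equilibrium bid is b(v) = v*(n-1)/n
Step 3: b = 33/100 * 6/7
Step 4: b = 99/350

99/350


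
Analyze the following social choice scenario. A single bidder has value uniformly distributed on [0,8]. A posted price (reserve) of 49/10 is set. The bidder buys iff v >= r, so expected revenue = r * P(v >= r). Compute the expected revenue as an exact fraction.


Step 1: Posted price r = 49/10, value support [0,8]
Step 2: P(v >= r) = (8 - 49/10)/8 = 31/80
Step 3: Expected revenue = r * P(v >= r) = 49/10 * 31/80
Step 4: Revenue = 1519/800

1519/800


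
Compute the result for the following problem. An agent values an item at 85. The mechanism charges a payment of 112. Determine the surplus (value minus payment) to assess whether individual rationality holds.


Step 1: Surplus = value - payment = 85 - 112 = -27
Step 2: IR is violated (surplus < 0)

-27


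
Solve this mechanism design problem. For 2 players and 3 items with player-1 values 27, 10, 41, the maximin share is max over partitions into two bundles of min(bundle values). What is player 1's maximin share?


Step 1: Item values = 27, 10, 41
Step 2: Enumerate all 2-bundle partitions and take the smaller bundle:
  Partition 1: {27} vs {10,41} -> bundles 27, 51; min = 27
  Partition 2: {10} vs {27,41} -> bundles 10, 68; min = 10
  Partition 3: {41} vs {27,10} -> bundles 41, 37; min = 37
Step 3: MMS = max(27, 10, 37) = 37

37


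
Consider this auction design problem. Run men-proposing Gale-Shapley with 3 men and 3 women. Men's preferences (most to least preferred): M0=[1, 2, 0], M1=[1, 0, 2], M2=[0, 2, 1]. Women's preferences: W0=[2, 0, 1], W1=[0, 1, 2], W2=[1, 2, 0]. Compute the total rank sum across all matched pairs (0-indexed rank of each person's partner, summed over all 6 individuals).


Step 1: Run Gale-Shapley (men propose, women hold best offer):
  M0 proposes to W1; she accepts
  M1 proposes to W1; rejected
  M1 proposes to W0; she accepts
  M2 proposes to W0; she switches from M1
  M1 proposes to W2; she accepts
Step 2: Final matching: W0-M2, W1-M0, W2-M1
Step 3: 0-indexed ranks (man's rank of his match, then woman's): 0 + 0 + 0 + 0 + 2 + 0
Step 4: Total rank sum = 2

2


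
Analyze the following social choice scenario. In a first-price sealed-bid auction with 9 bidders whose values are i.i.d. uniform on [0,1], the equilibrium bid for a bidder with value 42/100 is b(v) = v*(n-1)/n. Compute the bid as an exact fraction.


Step 1: The symmetric BNE bidding function is b(v) = v * (n-1) / n
Step 2: Substitute v = 21/50 and n = 9
Step 3: b = 21/50 * 8/9
Step 4: b = 28/75

28/75


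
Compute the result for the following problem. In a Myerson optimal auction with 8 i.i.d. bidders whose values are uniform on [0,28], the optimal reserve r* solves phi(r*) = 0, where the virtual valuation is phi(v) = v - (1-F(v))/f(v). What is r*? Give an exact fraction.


Step 1: For U[0,28], F(v) = v/28 and f(v) = 1/28
Step 2: phi(v) = v - (1 - v/28)/(1/28) = v - (28 - v) = 2v - 28
Step 3: Set phi(r*) = 0: 2r* - 28 = 0
Step 4: r* = 28/2 = 14 (the number of bidders n = 8 does not enter)

14


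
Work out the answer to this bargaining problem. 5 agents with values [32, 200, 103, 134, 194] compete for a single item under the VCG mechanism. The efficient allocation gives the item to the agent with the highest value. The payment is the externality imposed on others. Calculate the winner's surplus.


Step 1: The winner is the agent with the highest value: agent 1 with value 200
Step 2: Values of other agents: [32, 103, 134, 194]
Step 3: VCG payment = max of others' values = 194
Step 4: Surplus = 200 - 194 = 6

6


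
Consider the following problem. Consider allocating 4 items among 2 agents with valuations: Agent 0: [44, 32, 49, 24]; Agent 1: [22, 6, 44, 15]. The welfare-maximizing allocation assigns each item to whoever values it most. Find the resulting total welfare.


Step 1: For each item, find the maximum value among all agents.
Step 2: Item 0 -> Agent 0 (value 44)
Step 3: Item 1 -> Agent 0 (value 32)
Step 4: Item 2 -> Agent 0 (value 49)
Step 5: Item 3 -> Agent 0 (value 24)
Step 6: Total welfare = 44 + 32 + 49 + 24 = 149

149


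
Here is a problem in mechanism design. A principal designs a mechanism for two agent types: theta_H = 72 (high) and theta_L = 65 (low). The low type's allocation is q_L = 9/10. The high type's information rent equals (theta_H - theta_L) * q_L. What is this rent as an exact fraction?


Step 1: theta_H - theta_L = 72 - 65 = 7
Step 2: Information rent = (theta_H - theta_L) * q_L
Step 3: = 7 * 9/10
Step 4: = 63/10

63/10


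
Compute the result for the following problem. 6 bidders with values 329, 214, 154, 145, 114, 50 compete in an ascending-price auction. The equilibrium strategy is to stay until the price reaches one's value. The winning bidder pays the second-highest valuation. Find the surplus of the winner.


Step 1: Identify the highest value: 329
Step 2: Identify the second-highest value: 214
Step 3: The final price = second-highest value = 214
Step 4: Surplus = 329 - 214 = 115

115


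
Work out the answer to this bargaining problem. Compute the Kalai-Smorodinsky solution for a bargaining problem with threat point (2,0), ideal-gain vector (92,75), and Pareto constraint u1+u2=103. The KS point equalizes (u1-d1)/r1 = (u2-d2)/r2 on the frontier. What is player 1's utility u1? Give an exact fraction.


Step 1: At the KS point, (u1-d1)/r1 = (u2-d2)/r2 = t and u1+u2 = 103
Step 2: u1 = d1 + r1*t and u2 = d2 + r2*t, so (d1 + r1*t) + (d2 + r2*t) = 103
Step 3: t = (103 - 2 - 0)/(92 + 75) = 101/167
Step 4: u1 = d1 + r1*t = 2 + 92 * 101/167 = 9626/167
Step 5: (Check: u2 = d2 + r2*t = 7575/167; u1+u2 = 9626/167 + 7575/167 = 103, on the frontier.)

9626/167


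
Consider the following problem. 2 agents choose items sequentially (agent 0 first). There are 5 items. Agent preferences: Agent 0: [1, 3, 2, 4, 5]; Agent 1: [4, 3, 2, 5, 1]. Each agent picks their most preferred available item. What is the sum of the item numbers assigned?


Step 1: Agent 0 picks item 1
Step 2: Agent 1 picks item 4
Step 3: Sum = 1 + 4 = 5

5


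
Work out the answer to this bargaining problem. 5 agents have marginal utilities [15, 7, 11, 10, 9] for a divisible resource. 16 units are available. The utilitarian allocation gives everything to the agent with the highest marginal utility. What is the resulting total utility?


Step 1: The marginal utilities are [15, 7, 11, 10, 9]
Step 2: The highest marginal utility is 15
Step 3: All 16 units go to that agent
Step 4: Total utility = 15 * 16 = 240

240


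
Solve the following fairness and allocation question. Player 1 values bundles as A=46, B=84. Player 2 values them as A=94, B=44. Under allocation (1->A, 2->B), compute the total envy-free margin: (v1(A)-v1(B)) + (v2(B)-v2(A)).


Step 1: Player 1's margin = v1(A) - v1(B) = 46 - 84 = -38
Step 2: Player 2's margin = v2(B) - v2(A) = 44 - 94 = -50
Step 3: Total margin = -38 + -50 = -88

-88


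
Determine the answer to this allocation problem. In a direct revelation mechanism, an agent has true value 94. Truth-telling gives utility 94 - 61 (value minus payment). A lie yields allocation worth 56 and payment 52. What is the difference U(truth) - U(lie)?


Step 1: U(truth) = value - payment = 94 - 61 = 33
Step 2: U(lie) = allocation - payment = 56 - 52 = 4
Step 3: IC gap = 33 - 4 = 29

29


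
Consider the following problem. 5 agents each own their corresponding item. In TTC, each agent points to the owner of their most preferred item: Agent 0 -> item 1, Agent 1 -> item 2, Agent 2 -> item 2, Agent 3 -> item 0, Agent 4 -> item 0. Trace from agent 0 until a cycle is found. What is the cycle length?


Step 1: Trace the pointer graph from agent 0: 0 -> 1 -> 2 -> 2
Step 2: A cycle is detected when we revisit agent 2
Step 3: The cycle is: 2 -> 2
Step 4: Cycle length = 1

1


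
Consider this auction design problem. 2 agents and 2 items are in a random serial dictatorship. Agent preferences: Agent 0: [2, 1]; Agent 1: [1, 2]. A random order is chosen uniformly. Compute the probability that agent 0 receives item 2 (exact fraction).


Step 1: Agent 0 wants item 2
Step 2: There are 2 possible orderings of agents
Step 3: In 2 orderings, agent 0 gets item 2
Step 4: Probability = 2/2 = 1

1


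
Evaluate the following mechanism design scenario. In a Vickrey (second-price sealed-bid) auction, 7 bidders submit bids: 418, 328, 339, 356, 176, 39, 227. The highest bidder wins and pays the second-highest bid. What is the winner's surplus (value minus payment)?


Step 1: Sort bids in descending order: 418, 356, 339, 328, 227, 176, 39
Step 2: The winning bid is the highest: 418
Step 3: The payment equals the second-highest bid: 356
Step 4: Surplus = winner's bid - payment = 418 - 356 = 62

62
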